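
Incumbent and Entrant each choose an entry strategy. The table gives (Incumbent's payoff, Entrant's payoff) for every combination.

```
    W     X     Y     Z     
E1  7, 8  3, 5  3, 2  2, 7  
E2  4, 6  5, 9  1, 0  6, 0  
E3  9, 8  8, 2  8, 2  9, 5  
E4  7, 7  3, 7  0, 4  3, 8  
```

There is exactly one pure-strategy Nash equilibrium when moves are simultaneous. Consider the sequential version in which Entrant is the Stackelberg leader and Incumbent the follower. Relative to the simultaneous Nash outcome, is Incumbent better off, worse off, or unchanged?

Backward induction with Entrant moving first.
- W → Incumbent plays E3 (best of 7, 4, 9, 7); Entrant gets 8.
- X → Incumbent plays E3 (best of 3, 5, 8, 3); Entrant gets 2.
- Y → Incumbent plays E3 (best of 3, 1, 8, 0); Entrant gets 2.
- Z → Incumbent plays E3 (best of 2, 6, 9, 3); Entrant gets 5.
Maximizing over 8, 2, 2, 5, Entrant chooses W. Subgame-perfect outcome: (E3, W) with payoffs (9, 8).
For the simultaneous game, intersect best replies.
Incumbent's best replies: W→E3; X→E3; Y→E3; Z→E3.
Entrant's best replies: E1→W; E2→X; E3→W; E4→Z.
The unique mutual best reply is (E3, W), giving (9, 8).
Incumbent earns 9 sequentially versus 9 at the Nash outcome: unchanged.

unchanged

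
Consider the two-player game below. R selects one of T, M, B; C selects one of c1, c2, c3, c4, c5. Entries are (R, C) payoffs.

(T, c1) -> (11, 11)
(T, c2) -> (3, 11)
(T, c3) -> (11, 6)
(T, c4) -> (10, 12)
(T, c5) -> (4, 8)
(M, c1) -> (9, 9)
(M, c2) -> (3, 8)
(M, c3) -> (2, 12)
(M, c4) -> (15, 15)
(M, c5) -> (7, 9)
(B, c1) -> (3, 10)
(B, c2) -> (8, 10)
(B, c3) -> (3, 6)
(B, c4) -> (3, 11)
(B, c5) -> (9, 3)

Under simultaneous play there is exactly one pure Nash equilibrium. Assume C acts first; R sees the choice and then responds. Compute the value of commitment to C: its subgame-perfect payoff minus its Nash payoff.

0

Solve by backward induction (C leads).
- c1 → R plays T (best of 11, 9, 3); C gets 11.
- c2 → R plays B (best of 3, 3, 8); C gets 10.
- c3 → R plays T (best of 11, 2, 3); C gets 6.
- c4 → R plays M (best of 10, 15, 3); C gets 15.
- c5 → R plays B (best of 4, 7, 9); C gets 3.
Maximizing over 11, 10, 6, 15, 3, C chooses c4. Subgame-perfect outcome: (M, c4) with payoffs (15, 15).
Under simultaneous play:
R's best replies: c1→T; c2→B; c3→T; c4→M; c5→B.
C's best replies: T→c4; M→c4; B→c4.
The unique mutual best reply is (M, c4), giving (15, 15).
C's commitment gain: 15 − 15 = 0.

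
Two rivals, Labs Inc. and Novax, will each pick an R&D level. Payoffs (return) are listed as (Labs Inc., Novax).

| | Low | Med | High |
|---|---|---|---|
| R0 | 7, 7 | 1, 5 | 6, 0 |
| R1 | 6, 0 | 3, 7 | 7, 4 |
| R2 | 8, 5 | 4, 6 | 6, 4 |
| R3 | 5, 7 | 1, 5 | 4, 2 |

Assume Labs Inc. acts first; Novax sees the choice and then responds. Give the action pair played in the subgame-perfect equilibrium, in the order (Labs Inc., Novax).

(R0, Low)

Novax best-responds to each possible Labs Inc. move:
- R0: Novax compares 7, 5, 0 and picks Low; Labs Inc. would get 7.
- R1: Novax compares 0, 7, 4 and picks Med; Labs Inc. would get 3.
- R2: Novax compares 5, 6, 4 and picks Med; Labs Inc. would get 4.
- R3: Novax compares 7, 5, 2 and picks Low; Labs Inc. would get 5.
Labs Inc.'s induced payoffs are 7, 3, 4, 5, so Labs Inc. commits to R0. Subgame-perfect outcome: (R0, Low) with payoffs (7, 7).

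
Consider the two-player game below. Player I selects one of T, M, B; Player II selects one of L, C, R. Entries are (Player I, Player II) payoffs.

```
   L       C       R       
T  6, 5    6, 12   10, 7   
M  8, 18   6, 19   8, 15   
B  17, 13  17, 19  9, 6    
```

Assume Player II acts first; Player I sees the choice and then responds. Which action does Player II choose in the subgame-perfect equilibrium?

C

Work backward from Player I's decision.
- L: Player I compares 6, 8, 17 and picks B; Player II would get 13.
- C: Player I compares 6, 6, 17 and picks B; Player II would get 19.
- R: Player I compares 10, 8, 9 and picks T; Player II would get 7.
Maximizing over 13, 19, 7, Player II chooses C. Subgame-perfect outcome: (B, C) with payoffs (17, 19).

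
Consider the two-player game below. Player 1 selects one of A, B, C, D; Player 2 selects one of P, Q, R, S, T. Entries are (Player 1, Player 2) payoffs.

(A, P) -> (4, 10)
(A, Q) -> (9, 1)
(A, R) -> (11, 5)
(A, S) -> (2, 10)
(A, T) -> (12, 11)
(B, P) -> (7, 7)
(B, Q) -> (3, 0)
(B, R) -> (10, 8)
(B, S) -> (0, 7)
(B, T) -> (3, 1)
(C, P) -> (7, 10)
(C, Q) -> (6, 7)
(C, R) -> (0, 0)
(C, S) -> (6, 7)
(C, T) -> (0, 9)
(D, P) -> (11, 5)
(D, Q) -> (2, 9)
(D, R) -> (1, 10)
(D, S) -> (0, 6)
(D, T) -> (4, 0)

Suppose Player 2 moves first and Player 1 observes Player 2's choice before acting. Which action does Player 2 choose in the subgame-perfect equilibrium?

Player 1 best-responds to each possible Player 2 move:
- P: BR = D, leader payoff 5.
- Q: BR = A, leader payoff 1.
- R: BR = A, leader payoff 5.
- S: BR = C, leader payoff 7.
- T: BR = A, leader payoff 11.
Player 2's induced payoffs are 5, 1, 5, 7, 11, so Player 2 commits to T. Subgame-perfect outcome: (A, T) with payoffs (12, 11).

T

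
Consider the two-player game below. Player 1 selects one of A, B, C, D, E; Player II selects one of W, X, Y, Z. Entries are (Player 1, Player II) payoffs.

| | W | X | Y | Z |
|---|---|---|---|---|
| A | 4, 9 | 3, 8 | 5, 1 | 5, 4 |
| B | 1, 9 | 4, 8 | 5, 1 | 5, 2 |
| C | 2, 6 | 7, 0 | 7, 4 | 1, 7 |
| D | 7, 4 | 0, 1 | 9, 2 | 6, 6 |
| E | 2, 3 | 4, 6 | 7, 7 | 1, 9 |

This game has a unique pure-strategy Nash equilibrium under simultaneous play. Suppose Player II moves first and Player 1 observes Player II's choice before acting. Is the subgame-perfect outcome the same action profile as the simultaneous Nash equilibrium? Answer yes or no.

Solve by backward induction (Player II leads).
- W: Player 1 compares 4, 1, 2, 7, 2 and picks D; Player II would get 4.
- X: Player 1 compares 3, 4, 7, 0, 4 and picks C; Player II would get 0.
- Y: Player 1 compares 5, 5, 7, 9, 7 and picks D; Player II would get 2.
- Z: Player 1 compares 5, 5, 1, 6, 1 and picks D; Player II would get 6.
Player II's induced payoffs are 4, 0, 2, 6, so Player II commits to Z. Subgame-perfect outcome: (D, Z) with payoffs (6, 6).
For the simultaneous game, intersect best replies.
Player 1's best replies: W→D; X→C; Y→D; Z→D.
Player II's best replies: A→W; B→W; C→Z; D→Z; E→Z.
Only (D, Z) has each player best-responding; Nash payoffs (6, 6).
Sequential outcome (D, Z) coincides with the Nash profile (D, Z).

yes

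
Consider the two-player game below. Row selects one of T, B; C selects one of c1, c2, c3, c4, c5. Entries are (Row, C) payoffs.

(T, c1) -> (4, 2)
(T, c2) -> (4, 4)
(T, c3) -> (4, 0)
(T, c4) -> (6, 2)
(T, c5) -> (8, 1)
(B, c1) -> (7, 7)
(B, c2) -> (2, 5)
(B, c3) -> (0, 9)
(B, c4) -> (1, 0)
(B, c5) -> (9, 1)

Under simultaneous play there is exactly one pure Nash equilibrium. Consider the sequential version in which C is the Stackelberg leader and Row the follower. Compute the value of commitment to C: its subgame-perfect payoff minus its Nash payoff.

3

Row best-responds to each possible C move:
- c1 → Row plays B (best of 4, 7); C gets 7.
- c2 → Row plays T (best of 4, 2); C gets 4.
- c3 → Row plays T (best of 4, 0); C gets 0.
- c4 → Row plays T (best of 6, 1); C gets 2.
- c5 → Row plays B (best of 8, 9); C gets 1.
Maximizing over 7, 4, 0, 2, 1, C chooses c1. Subgame-perfect outcome: (B, c1) with payoffs (7, 7).
Under simultaneous play:
Row's best replies: c1→B; c2→T; c3→T; c4→T; c5→B.
C's best replies: T→c2; B→c3.
Only (T, c2) has each player best-responding; Nash payoffs (4, 4).
C's commitment gain: 7 − 4 = 3.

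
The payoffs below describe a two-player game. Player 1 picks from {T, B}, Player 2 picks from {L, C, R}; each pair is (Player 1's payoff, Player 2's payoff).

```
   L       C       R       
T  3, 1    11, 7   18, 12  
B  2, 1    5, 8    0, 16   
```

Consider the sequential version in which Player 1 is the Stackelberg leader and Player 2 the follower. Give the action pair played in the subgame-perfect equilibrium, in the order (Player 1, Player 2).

Solve by backward induction (Player 1 leads).
- T → Player 2 plays R (best of 1, 7, 12); Player 1 gets 18.
- B → Player 2 plays R (best of 1, 8, 16); Player 1 gets 0.
Among 18, 0, the best is 18 at T. Subgame-perfect outcome: (T, R) with payoffs (18, 12).

(T, R)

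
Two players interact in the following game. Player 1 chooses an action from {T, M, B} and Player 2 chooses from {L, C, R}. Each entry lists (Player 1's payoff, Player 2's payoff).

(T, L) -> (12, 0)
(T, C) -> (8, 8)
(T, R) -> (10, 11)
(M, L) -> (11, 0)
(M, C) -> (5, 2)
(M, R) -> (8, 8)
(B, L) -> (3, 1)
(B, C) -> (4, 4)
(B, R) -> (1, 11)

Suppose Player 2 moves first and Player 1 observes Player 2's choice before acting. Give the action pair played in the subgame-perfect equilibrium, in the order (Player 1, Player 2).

Backward induction with Player 2 moving first.
- L → Player 1 plays T (best of 12, 11, 3); Player 2 gets 0.
- C → Player 1 plays T (best of 8, 5, 4); Player 2 gets 8.
- R → Player 1 plays T (best of 10, 8, 1); Player 2 gets 11.
Among 0, 8, 11, the best is 11 at R. Subgame-perfect outcome: (T, R) with payoffs (10, 11).

(T, R)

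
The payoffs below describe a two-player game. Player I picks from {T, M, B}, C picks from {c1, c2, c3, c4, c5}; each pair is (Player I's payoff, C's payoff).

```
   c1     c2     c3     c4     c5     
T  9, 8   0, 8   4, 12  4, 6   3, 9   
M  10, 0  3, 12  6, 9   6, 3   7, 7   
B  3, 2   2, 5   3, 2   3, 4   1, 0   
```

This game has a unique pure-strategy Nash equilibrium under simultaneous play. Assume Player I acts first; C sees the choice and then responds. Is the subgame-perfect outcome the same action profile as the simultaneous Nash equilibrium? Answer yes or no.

Solve by backward induction (Player I leads).
- T: BR = c3, leader payoff 4.
- M: BR = c2, leader payoff 3.
- B: BR = c2, leader payoff 2.
Among 4, 3, 2, the best is 4 at T. Subgame-perfect outcome: (T, c3) with payoffs (4, 12).
Now find the simultaneous Nash equilibrium.
Player I's best replies: c1→M; c2→M; c3→M; c4→M; c5→M.
C's best replies: T→c3; M→c2; B→c2.
The unique mutual best reply is (M, c2), giving (3, 12).
Sequential outcome (T, c3) differs from the Nash profile (M, c2).

no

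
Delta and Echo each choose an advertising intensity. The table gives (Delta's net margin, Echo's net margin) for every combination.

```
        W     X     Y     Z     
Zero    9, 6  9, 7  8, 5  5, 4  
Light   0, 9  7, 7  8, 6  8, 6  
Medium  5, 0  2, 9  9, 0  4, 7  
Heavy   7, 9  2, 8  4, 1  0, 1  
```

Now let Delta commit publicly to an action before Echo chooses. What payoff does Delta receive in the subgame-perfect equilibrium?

9

Solve by backward induction (Delta leads).
- Zero: BR = X, leader payoff 9.
- Light: BR = W, leader payoff 0.
- Medium: BR = X, leader payoff 2.
- Heavy: BR = W, leader payoff 7.
Maximizing over 9, 0, 2, 7, Delta chooses Zero. Subgame-perfect outcome: (Zero, X) with payoffs (9, 7).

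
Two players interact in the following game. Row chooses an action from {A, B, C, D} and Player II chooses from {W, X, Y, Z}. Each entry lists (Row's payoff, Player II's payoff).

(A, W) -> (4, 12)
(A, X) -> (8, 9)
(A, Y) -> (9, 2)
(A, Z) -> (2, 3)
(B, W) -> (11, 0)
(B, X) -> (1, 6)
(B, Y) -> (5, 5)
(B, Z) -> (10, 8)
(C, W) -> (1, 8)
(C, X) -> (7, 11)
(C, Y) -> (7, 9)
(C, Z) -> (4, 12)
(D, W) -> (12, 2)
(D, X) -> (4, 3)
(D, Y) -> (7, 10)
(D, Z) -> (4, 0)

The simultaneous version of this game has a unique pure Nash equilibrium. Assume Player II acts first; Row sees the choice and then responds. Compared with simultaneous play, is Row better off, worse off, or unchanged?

Work backward from Row's decision.
- W: Row compares 4, 11, 1, 12 and picks D; Player II would get 2.
- X: Row compares 8, 1, 7, 4 and picks A; Player II would get 9.
- Y: Row compares 9, 5, 7, 7 and picks A; Player II would get 2.
- Z: Row compares 2, 10, 4, 4 and picks B; Player II would get 8.
Player II's induced payoffs are 2, 9, 2, 8, so Player II commits to X. Subgame-perfect outcome: (A, X) with payoffs (8, 9).
Under simultaneous play:
Row's best replies: W→D; X→A; Y→A; Z→B.
Player II's best replies: A→W; B→Z; C→Z; D→Y.
Only (B, Z) has each player best-responding; Nash payoffs (10, 8).
Row earns 8 sequentially versus 10 at the Nash outcome: worse off.

worse off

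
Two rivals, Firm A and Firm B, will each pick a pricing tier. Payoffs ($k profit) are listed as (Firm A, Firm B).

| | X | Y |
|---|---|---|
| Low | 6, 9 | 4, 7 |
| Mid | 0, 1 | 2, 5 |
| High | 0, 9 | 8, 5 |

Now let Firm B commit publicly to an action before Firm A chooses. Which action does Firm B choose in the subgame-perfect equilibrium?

X

Firm A best-responds to each possible Firm B move:
- X: BR = Low, leader payoff 9.
- Y: BR = High, leader payoff 5.
Firm B's induced payoffs are 9, 5, so Firm B commits to X. Subgame-perfect outcome: (Low, X) with payoffs (6, 9).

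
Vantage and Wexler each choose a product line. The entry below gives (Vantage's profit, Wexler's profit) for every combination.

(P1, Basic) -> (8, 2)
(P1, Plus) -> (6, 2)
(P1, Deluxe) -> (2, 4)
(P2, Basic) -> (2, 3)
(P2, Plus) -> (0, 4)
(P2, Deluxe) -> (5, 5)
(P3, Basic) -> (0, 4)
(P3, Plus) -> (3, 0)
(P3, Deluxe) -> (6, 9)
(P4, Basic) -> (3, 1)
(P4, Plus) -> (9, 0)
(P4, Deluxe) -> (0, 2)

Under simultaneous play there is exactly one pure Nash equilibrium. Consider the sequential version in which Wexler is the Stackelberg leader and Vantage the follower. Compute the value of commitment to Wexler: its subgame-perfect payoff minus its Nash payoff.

Vantage best-responds to each possible Wexler move:
- Basic: BR = P1, leader payoff 2.
- Plus: BR = P4, leader payoff 0.
- Deluxe: BR = P3, leader payoff 9.
Wexler's induced payoffs are 2, 0, 9, so Wexler commits to Deluxe. Subgame-perfect outcome: (P3, Deluxe) with payoffs (6, 9).
For the simultaneous game, intersect best replies.
Vantage's best replies: Basic→P1; Plus→P4; Deluxe→P3.
Wexler's best replies: P1→Deluxe; P2→Deluxe; P3→Deluxe; P4→Deluxe.
Only (P3, Deluxe) has each player best-responding; Nash payoffs (6, 9).
Wexler's commitment gain: 9 − 9 = 0.

0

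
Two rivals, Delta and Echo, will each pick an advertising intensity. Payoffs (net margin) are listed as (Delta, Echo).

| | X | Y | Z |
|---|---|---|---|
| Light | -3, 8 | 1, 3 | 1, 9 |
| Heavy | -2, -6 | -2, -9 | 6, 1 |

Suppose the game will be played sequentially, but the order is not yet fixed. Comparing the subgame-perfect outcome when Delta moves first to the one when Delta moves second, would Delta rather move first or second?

first

If Delta leads: Echo's best replies are Light→Z, Heavy→Z; Delta's induced payoffs 1, 6; outcome (Heavy, Z), payoffs (6, 1).
If Echo leads: Delta's best replies are X→Heavy, Y→Light, Z→Heavy; Echo's induced payoffs -6, 3, 1; outcome (Light, Y), payoffs (1, 3).
Delta gets 6 moving first and 1 moving second, so Delta prefers to move first.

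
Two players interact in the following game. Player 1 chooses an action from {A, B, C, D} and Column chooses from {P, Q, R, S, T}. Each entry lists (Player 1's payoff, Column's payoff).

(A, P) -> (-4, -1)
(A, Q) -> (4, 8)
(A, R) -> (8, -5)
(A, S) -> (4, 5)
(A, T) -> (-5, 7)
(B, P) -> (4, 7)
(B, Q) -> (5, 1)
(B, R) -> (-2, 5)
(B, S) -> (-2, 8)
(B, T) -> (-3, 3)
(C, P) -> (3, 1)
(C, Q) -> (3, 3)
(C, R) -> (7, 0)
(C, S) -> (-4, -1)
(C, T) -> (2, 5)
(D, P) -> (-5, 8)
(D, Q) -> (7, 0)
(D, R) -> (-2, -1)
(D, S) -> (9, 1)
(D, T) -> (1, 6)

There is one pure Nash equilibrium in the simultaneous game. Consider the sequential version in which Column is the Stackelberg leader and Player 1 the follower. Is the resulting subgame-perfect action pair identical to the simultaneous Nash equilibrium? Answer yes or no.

Solve by backward induction (Column leads).
- P: Player 1 compares -4, 4, 3, -5 and picks B; Column would get 7.
- Q: Player 1 compares 4, 5, 3, 7 and picks D; Column would get 0.
- R: Player 1 compares 8, -2, 7, -2 and picks A; Column would get -5.
- S: Player 1 compares 4, -2, -4, 9 and picks D; Column would get 1.
- T: Player 1 compares -5, -3, 2, 1 and picks C; Column would get 5.
Maximizing over 7, 0, -5, 1, 5, Column chooses P. Subgame-perfect outcome: (B, P) with payoffs (4, 7).
Under simultaneous play:
Player 1's best replies: P→B; Q→D; R→A; S→D; T→C.
Column's best replies: A→Q; B→S; C→T; D→P.
Only (C, T) has each player best-responding; Nash payoffs (2, 5).
Sequential outcome (B, P) differs from the Nash profile (C, T).

no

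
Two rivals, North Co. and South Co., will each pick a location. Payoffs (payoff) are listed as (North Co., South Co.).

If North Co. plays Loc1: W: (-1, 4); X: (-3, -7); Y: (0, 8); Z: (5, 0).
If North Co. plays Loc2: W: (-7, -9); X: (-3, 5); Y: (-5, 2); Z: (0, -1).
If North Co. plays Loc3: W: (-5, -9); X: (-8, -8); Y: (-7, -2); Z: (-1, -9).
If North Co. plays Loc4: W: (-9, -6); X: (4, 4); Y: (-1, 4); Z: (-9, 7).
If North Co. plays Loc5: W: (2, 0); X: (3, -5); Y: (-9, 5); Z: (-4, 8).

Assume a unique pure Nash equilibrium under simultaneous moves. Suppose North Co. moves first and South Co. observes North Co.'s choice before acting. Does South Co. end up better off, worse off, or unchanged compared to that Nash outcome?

Backward induction with North Co. moving first.
- Loc1: BR = Y, leader payoff 0.
- Loc2: BR = X, leader payoff -3.
- Loc3: BR = Y, leader payoff -7.
- Loc4: BR = Z, leader payoff -9.
- Loc5: BR = Z, leader payoff -4.
Among 0, -3, -7, -9, -4, the best is 0 at Loc1. Subgame-perfect outcome: (Loc1, Y) with payoffs (0, 8).
Now find the simultaneous Nash equilibrium.
North Co.'s best replies: W→Loc5; X→Loc4; Y→Loc1; Z→Loc1.
South Co.'s best replies: Loc1→Y; Loc2→X; Loc3→Y; Loc4→Z; Loc5→Z.
The unique mutual best reply is (Loc1, Y), giving (0, 8).
South Co. earns 8 sequentially versus 8 at the Nash outcome: unchanged.

unchanged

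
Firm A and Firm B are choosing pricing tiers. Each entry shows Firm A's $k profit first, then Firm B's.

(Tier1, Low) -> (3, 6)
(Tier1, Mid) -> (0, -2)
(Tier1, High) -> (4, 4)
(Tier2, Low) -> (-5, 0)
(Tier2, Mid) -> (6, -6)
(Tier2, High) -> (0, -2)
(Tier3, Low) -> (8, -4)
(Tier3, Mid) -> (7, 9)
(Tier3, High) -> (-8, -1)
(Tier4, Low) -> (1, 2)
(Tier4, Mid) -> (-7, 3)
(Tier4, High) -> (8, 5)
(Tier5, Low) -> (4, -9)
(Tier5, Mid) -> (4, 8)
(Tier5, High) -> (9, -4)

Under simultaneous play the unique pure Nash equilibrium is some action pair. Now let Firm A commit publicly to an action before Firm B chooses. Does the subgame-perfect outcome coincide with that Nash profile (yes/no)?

Backward induction with Firm A moving first.
- Tier1 → Firm B plays Low (best of 6, -2, 4); Firm A gets 3.
- Tier2 → Firm B plays Low (best of 0, -6, -2); Firm A gets -5.
- Tier3 → Firm B plays Mid (best of -4, 9, -1); Firm A gets 7.
- Tier4 → Firm B plays High (best of 2, 3, 5); Firm A gets 8.
- Tier5 → Firm B plays Mid (best of -9, 8, -4); Firm A gets 4.
Among 3, -5, 7, 8, 4, the best is 8 at Tier4. Subgame-perfect outcome: (Tier4, High) with payoffs (8, 5).
Now find the simultaneous Nash equilibrium.
Firm A's best replies: Low→Tier3; Mid→Tier3; High→Tier5.
Firm B's best replies: Tier1→Low; Tier2→Low; Tier3→Mid; Tier4→High; Tier5→Mid.
Only (Tier3, Mid) has each player best-responding; Nash payoffs (7, 9).
Sequential outcome (Tier4, High) differs from the Nash profile (Tier3, Mid).

no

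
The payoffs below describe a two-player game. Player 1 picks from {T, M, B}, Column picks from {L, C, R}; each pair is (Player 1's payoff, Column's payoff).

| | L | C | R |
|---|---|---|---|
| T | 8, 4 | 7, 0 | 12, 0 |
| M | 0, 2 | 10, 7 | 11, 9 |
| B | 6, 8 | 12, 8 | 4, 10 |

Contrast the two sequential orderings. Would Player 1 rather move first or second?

second

If Player 1 leads: Column's best replies are T→L, M→R, B→R; Player 1's induced payoffs 8, 11, 4; outcome (M, R), payoffs (11, 9).
If Column leads: Player 1's best replies are L→T, C→B, R→T; Column's induced payoffs 4, 8, 0; outcome (B, C), payoffs (12, 8).
Player 1 gets 11 moving first and 12 moving second, so Player 1 prefers to move second.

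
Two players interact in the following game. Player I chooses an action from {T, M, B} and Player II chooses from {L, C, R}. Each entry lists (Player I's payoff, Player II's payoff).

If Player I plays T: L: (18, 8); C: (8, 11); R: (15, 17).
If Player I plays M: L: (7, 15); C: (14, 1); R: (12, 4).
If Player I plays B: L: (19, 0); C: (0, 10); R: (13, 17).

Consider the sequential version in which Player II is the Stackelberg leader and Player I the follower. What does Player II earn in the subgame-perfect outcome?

17

Backward induction with Player II moving first.
- L: Player I compares 18, 7, 19 and picks B; Player II would get 0.
- C: Player I compares 8, 14, 0 and picks M; Player II would get 1.
- R: Player I compares 15, 12, 13 and picks T; Player II would get 17.
Maximizing over 0, 1, 17, Player II chooses R. Subgame-perfect outcome: (T, R) with payoffs (15, 17).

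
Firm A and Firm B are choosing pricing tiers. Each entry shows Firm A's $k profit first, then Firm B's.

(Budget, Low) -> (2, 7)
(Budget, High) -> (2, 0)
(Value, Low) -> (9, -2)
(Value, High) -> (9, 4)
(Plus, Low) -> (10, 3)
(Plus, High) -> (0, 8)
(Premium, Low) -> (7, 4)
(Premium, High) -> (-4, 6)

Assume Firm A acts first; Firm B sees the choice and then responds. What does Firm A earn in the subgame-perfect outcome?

Solve by backward induction (Firm A leads).
- Budget: BR = Low, leader payoff 2.
- Value: BR = High, leader payoff 9.
- Plus: BR = High, leader payoff 0.
- Premium: BR = High, leader payoff -4.
Firm A's induced payoffs are 2, 9, 0, -4, so Firm A commits to Value. Subgame-perfect outcome: (Value, High) with payoffs (9, 4).

9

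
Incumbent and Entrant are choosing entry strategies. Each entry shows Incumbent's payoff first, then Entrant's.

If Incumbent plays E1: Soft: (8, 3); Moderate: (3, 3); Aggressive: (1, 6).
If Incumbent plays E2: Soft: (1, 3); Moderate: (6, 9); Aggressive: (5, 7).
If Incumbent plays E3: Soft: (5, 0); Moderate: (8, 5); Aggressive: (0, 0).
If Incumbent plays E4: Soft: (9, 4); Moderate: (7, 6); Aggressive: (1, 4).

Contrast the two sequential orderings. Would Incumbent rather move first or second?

If Incumbent leads: Entrant's best replies are E1→Aggressive, E2→Moderate, E3→Moderate, E4→Moderate; Incumbent's induced payoffs 1, 6, 8, 7; outcome (E3, Moderate), payoffs (8, 5).
If Entrant leads: Incumbent's best replies are Soft→E4, Moderate→E3, Aggressive→E2; Entrant's induced payoffs 4, 5, 7; outcome (E2, Aggressive), payoffs (5, 7).
Incumbent gets 8 moving first and 5 moving second, so Incumbent prefers to move first.

first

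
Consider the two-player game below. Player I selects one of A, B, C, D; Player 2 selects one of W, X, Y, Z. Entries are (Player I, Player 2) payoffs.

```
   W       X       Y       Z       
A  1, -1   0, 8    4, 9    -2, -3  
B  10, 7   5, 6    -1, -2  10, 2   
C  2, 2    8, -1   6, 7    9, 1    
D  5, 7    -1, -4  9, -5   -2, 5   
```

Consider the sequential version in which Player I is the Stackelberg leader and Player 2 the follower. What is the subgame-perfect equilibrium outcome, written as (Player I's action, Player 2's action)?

Work backward from Player 2's decision.
- A: BR = Y, leader payoff 4.
- B: BR = W, leader payoff 10.
- C: BR = Y, leader payoff 6.
- D: BR = W, leader payoff 5.
Among 4, 10, 6, 5, the best is 10 at B. Subgame-perfect outcome: (B, W) with payoffs (10, 7).

(B, W)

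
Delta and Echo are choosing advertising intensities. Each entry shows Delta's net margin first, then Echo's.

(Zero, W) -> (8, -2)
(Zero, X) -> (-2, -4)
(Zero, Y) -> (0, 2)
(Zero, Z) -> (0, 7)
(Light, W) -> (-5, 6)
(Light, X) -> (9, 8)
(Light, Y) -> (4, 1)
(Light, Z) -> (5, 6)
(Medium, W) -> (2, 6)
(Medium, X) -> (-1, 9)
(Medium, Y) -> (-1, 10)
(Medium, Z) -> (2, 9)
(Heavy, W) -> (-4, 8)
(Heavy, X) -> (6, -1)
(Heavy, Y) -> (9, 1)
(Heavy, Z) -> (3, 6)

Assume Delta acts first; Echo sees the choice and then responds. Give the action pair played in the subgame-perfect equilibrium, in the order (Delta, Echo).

(Light, X)

Backward induction with Delta moving first.
- Zero → Echo plays Z (best of -2, -4, 2, 7); Delta gets 0.
- Light → Echo plays X (best of 6, 8, 1, 6); Delta gets 9.
- Medium → Echo plays Y (best of 6, 9, 10, 9); Delta gets -1.
- Heavy → Echo plays W (best of 8, -1, 1, 6); Delta gets -4.
Among 0, 9, -1, -4, the best is 9 at Light. Subgame-perfect outcome: (Light, X) with payoffs (9, 8).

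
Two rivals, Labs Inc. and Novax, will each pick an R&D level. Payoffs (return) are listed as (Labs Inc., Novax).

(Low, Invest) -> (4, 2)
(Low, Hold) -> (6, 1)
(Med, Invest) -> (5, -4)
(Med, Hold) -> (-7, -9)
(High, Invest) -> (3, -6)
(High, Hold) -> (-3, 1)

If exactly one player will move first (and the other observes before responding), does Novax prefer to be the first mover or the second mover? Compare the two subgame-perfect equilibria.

first

If Labs Inc. leads: Novax's best replies are Low→Invest, Med→Invest, High→Hold; Labs Inc.'s induced payoffs 4, 5, -3; outcome (Med, Invest), payoffs (5, -4).
If Novax leads: Labs Inc.'s best replies are Invest→Med, Hold→Low; Novax's induced payoffs -4, 1; outcome (Low, Hold), payoffs (6, 1).
Novax gets 1 moving first and -4 moving second, so Novax prefers to move first.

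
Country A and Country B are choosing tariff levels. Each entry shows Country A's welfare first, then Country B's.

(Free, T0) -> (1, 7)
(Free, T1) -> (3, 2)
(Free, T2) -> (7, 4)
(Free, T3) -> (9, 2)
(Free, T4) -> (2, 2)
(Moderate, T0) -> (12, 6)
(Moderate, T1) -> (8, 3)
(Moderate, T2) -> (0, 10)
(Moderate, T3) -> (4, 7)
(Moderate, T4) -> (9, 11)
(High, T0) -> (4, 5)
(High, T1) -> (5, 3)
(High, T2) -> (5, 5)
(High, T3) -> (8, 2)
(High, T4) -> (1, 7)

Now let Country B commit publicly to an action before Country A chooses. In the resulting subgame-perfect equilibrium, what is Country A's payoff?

Country A best-responds to each possible Country B move:
- T0: Country A compares 1, 12, 4 and picks Moderate; Country B would get 6.
- T1: Country A compares 3, 8, 5 and picks Moderate; Country B would get 3.
- T2: Country A compares 7, 0, 5 and picks Free; Country B would get 4.
- T3: Country A compares 9, 4, 8 and picks Free; Country B would get 2.
- T4: Country A compares 2, 9, 1 and picks Moderate; Country B would get 11.
Country B's induced payoffs are 6, 3, 4, 2, 11, so Country B commits to T4. Subgame-perfect outcome: (Moderate, T4) with payoffs (9, 11).

9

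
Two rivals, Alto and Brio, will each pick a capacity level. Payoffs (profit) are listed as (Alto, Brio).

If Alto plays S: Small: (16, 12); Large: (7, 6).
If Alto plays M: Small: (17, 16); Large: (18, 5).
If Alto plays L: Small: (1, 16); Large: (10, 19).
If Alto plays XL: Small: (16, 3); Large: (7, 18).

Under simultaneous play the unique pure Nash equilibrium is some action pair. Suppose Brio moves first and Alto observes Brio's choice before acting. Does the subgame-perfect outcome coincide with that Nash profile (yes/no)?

yes

Work backward from Alto's decision.
- Small → Alto plays M (best of 16, 17, 1, 16); Brio gets 16.
- Large → Alto plays M (best of 7, 18, 10, 7); Brio gets 5.
Among 16, 5, the best is 16 at Small. Subgame-perfect outcome: (M, Small) with payoffs (17, 16).
Now find the simultaneous Nash equilibrium.
Alto's best replies: Small→M; Large→M.
Brio's best replies: S→Small; M→Small; L→Large; XL→Large.
Only (M, Small) has each player best-responding; Nash payoffs (17, 16).
Sequential outcome (M, Small) coincides with the Nash profile (M, Small).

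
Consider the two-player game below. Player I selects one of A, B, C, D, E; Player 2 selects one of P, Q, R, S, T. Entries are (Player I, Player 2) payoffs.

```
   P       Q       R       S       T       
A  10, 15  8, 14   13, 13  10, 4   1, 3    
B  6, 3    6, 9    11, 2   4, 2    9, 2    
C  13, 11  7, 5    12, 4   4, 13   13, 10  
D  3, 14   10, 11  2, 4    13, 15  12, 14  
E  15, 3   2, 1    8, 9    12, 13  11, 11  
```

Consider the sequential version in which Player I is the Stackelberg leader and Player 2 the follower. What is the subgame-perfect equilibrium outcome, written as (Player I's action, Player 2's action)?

(D, S)

Solve by backward induction (Player I leads).
- A: Player 2 compares 15, 14, 13, 4, 3 and picks P; Player I would get 10.
- B: Player 2 compares 3, 9, 2, 2, 2 and picks Q; Player I would get 6.
- C: Player 2 compares 11, 5, 4, 13, 10 and picks S; Player I would get 4.
- D: Player 2 compares 14, 11, 4, 15, 14 and picks S; Player I would get 13.
- E: Player 2 compares 3, 1, 9, 13, 11 and picks S; Player I would get 12.
Among 10, 6, 4, 13, 12, the best is 13 at D. Subgame-perfect outcome: (D, S) with payoffs (13, 15).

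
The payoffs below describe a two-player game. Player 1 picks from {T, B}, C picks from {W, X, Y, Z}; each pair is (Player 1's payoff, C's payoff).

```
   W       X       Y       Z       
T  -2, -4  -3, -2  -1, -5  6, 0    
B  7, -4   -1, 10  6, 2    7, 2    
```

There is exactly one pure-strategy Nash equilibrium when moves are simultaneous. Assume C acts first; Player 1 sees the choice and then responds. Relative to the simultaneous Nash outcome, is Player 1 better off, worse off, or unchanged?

unchanged

Backward induction with C moving first.
- W → Player 1 plays B (best of -2, 7); C gets -4.
- X → Player 1 plays B (best of -3, -1); C gets 10.
- Y → Player 1 plays B (best of -1, 6); C gets 2.
- Z → Player 1 plays B (best of 6, 7); C gets 2.
Among -4, 10, 2, 2, the best is 10 at X. Subgame-perfect outcome: (B, X) with payoffs (-1, 10).
For the simultaneous game, intersect best replies.
Player 1's best replies: W→B; X→B; Y→B; Z→B.
C's best replies: T→Z; B→X.
Only (B, X) has each player best-responding; Nash payoffs (-1, 10).
Player 1 earns -1 sequentially versus -1 at the Nash outcome: unchanged.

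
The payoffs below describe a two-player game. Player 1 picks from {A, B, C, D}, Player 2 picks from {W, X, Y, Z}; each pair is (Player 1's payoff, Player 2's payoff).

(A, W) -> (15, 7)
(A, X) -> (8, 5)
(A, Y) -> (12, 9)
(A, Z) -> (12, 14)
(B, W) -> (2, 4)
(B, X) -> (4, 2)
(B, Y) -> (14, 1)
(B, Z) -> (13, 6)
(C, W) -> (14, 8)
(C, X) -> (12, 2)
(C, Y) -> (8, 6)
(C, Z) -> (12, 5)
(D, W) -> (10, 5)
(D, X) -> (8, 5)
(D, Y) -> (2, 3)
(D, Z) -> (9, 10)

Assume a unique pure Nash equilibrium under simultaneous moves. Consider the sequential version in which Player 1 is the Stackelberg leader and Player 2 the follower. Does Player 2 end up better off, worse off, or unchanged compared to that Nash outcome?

Work backward from Player 2's decision.
- A → Player 2 plays Z (best of 7, 5, 9, 14); Player 1 gets 12.
- B → Player 2 plays Z (best of 4, 2, 1, 6); Player 1 gets 13.
- C → Player 2 plays W (best of 8, 2, 6, 5); Player 1 gets 14.
- D → Player 2 plays Z (best of 5, 5, 3, 10); Player 1 gets 9.
Among 12, 13, 14, 9, the best is 14 at C. Subgame-perfect outcome: (C, W) with payoffs (14, 8).
Now find the simultaneous Nash equilibrium.
Player 1's best replies: W→A; X→C; Y→B; Z→B.
Player 2's best replies: A→Z; B→Z; C→W; D→Z.
The unique mutual best reply is (B, Z), giving (13, 6).
Player 2 earns 8 sequentially versus 6 at the Nash outcome: better off.

better off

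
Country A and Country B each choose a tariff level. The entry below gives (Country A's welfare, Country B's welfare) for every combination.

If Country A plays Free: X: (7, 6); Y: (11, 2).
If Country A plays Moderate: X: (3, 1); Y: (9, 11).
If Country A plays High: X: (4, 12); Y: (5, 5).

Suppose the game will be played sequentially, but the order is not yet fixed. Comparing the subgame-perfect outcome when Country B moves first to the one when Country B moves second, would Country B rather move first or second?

second

If Country A leads: Country B's best replies are Free→X, Moderate→Y, High→X; Country A's induced payoffs 7, 9, 4; outcome (Moderate, Y), payoffs (9, 11).
If Country B leads: Country A's best replies are X→Free, Y→Free; Country B's induced payoffs 6, 2; outcome (Free, X), payoffs (7, 6).
Country B gets 6 moving first and 11 moving second, so Country B prefers to move second.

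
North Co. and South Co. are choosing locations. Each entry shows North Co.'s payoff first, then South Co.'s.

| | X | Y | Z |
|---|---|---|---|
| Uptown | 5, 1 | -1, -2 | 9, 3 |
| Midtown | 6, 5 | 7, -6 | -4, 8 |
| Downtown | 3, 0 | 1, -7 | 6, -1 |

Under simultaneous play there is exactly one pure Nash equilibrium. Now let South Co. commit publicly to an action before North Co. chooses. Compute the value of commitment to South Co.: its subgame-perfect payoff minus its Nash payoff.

North Co. best-responds to each possible South Co. move:
- X → North Co. plays Midtown (best of 5, 6, 3); South Co. gets 5.
- Y → North Co. plays Midtown (best of -1, 7, 1); South Co. gets -6.
- Z → North Co. plays Uptown (best of 9, -4, 6); South Co. gets 3.
Among 5, -6, 3, the best is 5 at X. Subgame-perfect outcome: (Midtown, X) with payoffs (6, 5).
Now find the simultaneous Nash equilibrium.
North Co.'s best replies: X→Midtown; Y→Midtown; Z→Uptown.
South Co.'s best replies: Uptown→Z; Midtown→Z; Downtown→X.
Only (Uptown, Z) has each player best-responding; Nash payoffs (9, 3).
South Co.'s commitment gain: 5 − 3 = 2.

2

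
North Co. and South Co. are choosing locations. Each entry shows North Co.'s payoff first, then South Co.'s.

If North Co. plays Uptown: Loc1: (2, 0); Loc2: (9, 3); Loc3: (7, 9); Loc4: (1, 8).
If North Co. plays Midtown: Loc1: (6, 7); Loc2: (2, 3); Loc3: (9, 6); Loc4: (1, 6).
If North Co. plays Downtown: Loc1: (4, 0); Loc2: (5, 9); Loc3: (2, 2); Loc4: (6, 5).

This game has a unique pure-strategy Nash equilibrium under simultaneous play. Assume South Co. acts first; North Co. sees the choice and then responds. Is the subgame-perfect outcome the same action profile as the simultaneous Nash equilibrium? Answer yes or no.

Backward induction with South Co. moving first.
- Loc1: BR = Midtown, leader payoff 7.
- Loc2: BR = Uptown, leader payoff 3.
- Loc3: BR = Midtown, leader payoff 6.
- Loc4: BR = Downtown, leader payoff 5.
Among 7, 3, 6, 5, the best is 7 at Loc1. Subgame-perfect outcome: (Midtown, Loc1) with payoffs (6, 7).
Now find the simultaneous Nash equilibrium.
North Co.'s best replies: Loc1→Midtown; Loc2→Uptown; Loc3→Midtown; Loc4→Downtown.
South Co.'s best replies: Uptown→Loc3; Midtown→Loc1; Downtown→Loc2.
Only (Midtown, Loc1) has each player best-responding; Nash payoffs (6, 7).
Sequential outcome (Midtown, Loc1) coincides with the Nash profile (Midtown, Loc1).

yes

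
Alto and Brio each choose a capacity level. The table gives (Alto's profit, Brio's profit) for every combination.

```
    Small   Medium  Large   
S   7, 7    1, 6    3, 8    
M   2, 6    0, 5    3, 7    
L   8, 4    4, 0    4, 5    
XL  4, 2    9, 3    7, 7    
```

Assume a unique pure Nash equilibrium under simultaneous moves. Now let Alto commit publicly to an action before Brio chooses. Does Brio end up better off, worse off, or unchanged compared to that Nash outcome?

unchanged

Solve by backward induction (Alto leads).
- S → Brio plays Large (best of 7, 6, 8); Alto gets 3.
- M → Brio plays Large (best of 6, 5, 7); Alto gets 3.
- L → Brio plays Large (best of 4, 0, 5); Alto gets 4.
- XL → Brio plays Large (best of 2, 3, 7); Alto gets 7.
Maximizing over 3, 3, 4, 7, Alto chooses XL. Subgame-perfect outcome: (XL, Large) with payoffs (7, 7).
For the simultaneous game, intersect best replies.
Alto's best replies: Small→L; Medium→XL; Large→XL.
Brio's best replies: S→Large; M→Large; L→Large; XL→Large.
The unique mutual best reply is (XL, Large), giving (7, 7).
Brio earns 7 sequentially versus 7 at the Nash outcome: unchanged.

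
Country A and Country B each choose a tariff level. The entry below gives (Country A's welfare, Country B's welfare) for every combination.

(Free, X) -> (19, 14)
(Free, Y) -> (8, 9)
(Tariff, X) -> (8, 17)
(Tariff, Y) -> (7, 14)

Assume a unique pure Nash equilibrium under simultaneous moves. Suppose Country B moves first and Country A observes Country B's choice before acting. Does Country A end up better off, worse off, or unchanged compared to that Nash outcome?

Solve by backward induction (Country B leads).
- X: BR = Free, leader payoff 14.
- Y: BR = Free, leader payoff 9.
Maximizing over 14, 9, Country B chooses X. Subgame-perfect outcome: (Free, X) with payoffs (19, 14).
Now find the simultaneous Nash equilibrium.
Country A's best replies: X→Free; Y→Free.
Country B's best replies: Free→X; Tariff→X.
Only (Free, X) has each player best-responding; Nash payoffs (19, 14).
Country A earns 19 sequentially versus 19 at the Nash outcome: unchanged.

unchanged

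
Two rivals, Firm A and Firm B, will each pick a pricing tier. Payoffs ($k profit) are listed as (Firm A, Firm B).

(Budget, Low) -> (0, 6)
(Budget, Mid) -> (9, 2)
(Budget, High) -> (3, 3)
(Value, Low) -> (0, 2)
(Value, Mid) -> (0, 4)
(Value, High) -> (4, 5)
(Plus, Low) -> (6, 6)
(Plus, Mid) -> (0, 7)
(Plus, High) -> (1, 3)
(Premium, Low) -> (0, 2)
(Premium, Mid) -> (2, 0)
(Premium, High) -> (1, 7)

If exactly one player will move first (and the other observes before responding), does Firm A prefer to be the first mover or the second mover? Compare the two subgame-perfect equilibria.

second

If Firm A leads: Firm B's best replies are Budget→Low, Value→High, Plus→Mid, Premium→High; Firm A's induced payoffs 0, 4, 0, 1; outcome (Value, High), payoffs (4, 5).
If Firm B leads: Firm A's best replies are Low→Plus, Mid→Budget, High→Value; Firm B's induced payoffs 6, 2, 5; outcome (Plus, Low), payoffs (6, 6).
Firm A gets 4 moving first and 6 moving second, so Firm A prefers to move second.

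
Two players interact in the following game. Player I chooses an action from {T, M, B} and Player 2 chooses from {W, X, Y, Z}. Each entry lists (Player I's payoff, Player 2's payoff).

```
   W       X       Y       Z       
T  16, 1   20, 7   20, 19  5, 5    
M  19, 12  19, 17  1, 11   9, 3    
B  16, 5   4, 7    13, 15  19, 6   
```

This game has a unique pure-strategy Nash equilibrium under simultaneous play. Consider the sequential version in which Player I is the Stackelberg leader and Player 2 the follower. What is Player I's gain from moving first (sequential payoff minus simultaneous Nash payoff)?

Player 2 best-responds to each possible Player I move:
- T: BR = Y, leader payoff 20.
- M: BR = X, leader payoff 19.
- B: BR = Y, leader payoff 13.
Player I's induced payoffs are 20, 19, 13, so Player I commits to T. Subgame-perfect outcome: (T, Y) with payoffs (20, 19).
For the simultaneous game, intersect best replies.
Player I's best replies: W→M; X→T; Y→T; Z→B.
Player 2's best replies: T→Y; M→X; B→Y.
Only (T, Y) has each player best-responding; Nash payoffs (20, 19).
Player I's commitment gain: 20 − 20 = 0.

0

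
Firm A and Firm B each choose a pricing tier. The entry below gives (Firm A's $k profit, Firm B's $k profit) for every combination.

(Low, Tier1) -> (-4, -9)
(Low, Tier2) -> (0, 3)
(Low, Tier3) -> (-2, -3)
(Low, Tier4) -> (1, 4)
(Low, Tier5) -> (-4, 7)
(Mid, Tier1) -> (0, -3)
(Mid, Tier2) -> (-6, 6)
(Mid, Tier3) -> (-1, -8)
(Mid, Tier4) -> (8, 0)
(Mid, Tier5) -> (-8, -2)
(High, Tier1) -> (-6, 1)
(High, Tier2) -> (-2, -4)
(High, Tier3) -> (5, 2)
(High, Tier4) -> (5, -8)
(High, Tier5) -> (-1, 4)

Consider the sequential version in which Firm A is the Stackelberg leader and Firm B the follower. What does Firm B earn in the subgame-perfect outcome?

Solve by backward induction (Firm A leads).
- Low: Firm B compares -9, 3, -3, 4, 7 and picks Tier5; Firm A would get -4.
- Mid: Firm B compares -3, 6, -8, 0, -2 and picks Tier2; Firm A would get -6.
- High: Firm B compares 1, -4, 2, -8, 4 and picks Tier5; Firm A would get -1.
Among -4, -6, -1, the best is -1 at High. Subgame-perfect outcome: (High, Tier5) with payoffs (-1, 4).

4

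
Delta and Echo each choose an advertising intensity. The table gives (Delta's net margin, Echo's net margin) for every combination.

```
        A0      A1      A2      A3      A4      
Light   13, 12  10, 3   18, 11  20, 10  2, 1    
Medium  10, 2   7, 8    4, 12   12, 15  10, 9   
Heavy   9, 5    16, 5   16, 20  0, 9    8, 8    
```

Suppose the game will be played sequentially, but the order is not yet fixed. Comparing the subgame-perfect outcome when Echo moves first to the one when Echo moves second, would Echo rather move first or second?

second

If Delta leads: Echo's best replies are Light→A0, Medium→A3, Heavy→A2; Delta's induced payoffs 13, 12, 16; outcome (Heavy, A2), payoffs (16, 20).
If Echo leads: Delta's best replies are A0→Light, A1→Heavy, A2→Light, A3→Light, A4→Medium; Echo's induced payoffs 12, 5, 11, 10, 9; outcome (Light, A0), payoffs (13, 12).
Echo gets 12 moving first and 20 moving second, so Echo prefers to move second.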